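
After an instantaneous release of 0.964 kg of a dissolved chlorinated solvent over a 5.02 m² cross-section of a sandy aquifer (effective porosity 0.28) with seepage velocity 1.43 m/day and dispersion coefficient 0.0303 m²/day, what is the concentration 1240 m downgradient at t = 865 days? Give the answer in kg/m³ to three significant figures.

0.0346 kg/m³

For an instantaneous plane source, C(x,t) = M/(n_e·A·√(4πDt)) · exp(−(x−vt)²/(4Dt)), with n_e·A the pore (flow) area.
Plume center vt = 1.43 × 865 = 1236.95 m, so the well at 1240 m is 3.05 m downgradient of the peak.
√(4πDt) = 18.15 m, giving peak height M/(n_e·A·√(4πDt)) = 0.964/(0.28 × 5.02 × 18.15) = 0.03779 kg/m³.
(x−vt)²/(4Dt) = (3.05)²/(4 × 0.0303 × 865) = 0.08873; exp(−0.08873) = 0.9151.
C = 0.03779 × 0.9151 = 0.0346 kg/m³.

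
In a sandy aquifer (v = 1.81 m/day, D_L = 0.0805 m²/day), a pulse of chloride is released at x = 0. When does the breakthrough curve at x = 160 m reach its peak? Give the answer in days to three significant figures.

For the 1D instantaneous-source solution, setting ∂C/∂t = 0 at fixed x gives v²t² + 2Dt − x² = 0, so t = (√(D² + v²x²) − D)/v².
√(D² + v²x²) = √(0.0805² + 1.81² × 160²) = 289.6; v² = 3.2761.
t = (289.6 − 0.0805)/3.2761 = 88.4 days (vs. the pure-advection estimate x/v = 88.4 d).

88.4 days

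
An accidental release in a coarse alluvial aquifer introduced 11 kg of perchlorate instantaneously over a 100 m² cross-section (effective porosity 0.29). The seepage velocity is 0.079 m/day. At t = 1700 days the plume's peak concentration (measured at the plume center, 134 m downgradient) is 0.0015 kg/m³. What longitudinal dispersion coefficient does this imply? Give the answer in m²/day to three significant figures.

2.99 m²/day

At the plume center C_max = M/(n_e·A·√(4πDt)), so D = M²/(4πt·(n_e·A·C_max)²).
n_e·A·C_max = 0.29 × 100 × 0.0015 = 0.04350 kg/m.
D = 11²/(4π × 1700 × 0.04350²) = 2.99 m²/day.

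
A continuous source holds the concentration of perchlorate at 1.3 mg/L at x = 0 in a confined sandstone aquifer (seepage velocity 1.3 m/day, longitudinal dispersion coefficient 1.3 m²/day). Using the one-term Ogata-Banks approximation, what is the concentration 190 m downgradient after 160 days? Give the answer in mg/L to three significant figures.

1.05 mg/L

For a continuous step input, C/C₀ ≈ ½·erfc((x−vt)/(2√(Dt))).
vt = 1.3 × 160 = 208 m and 2√(Dt) = 2√(1.3 × 160) = 28.84 m.
Argument (x−vt)/(2√(Dt)) = (190 − 208)/28.84 = -0.6241; ½·erfc(-0.6241) = 0.8113.
C = 1.3 × 0.8113 = 1.05 mg/L.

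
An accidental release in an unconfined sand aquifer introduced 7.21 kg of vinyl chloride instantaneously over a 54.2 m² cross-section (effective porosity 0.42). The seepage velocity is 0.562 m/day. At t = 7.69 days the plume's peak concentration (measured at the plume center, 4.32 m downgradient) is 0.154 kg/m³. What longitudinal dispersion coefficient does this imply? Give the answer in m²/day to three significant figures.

At the plume center C_max = M/(n_e·A·√(4πDt)), so D = M²/(4πt·(n_e·A·C_max)²).
n_e·A·C_max = 0.42 × 54.2 × 0.154 = 3.506 kg/m.
D = 7.21²/(4π × 7.69 × 3.506²) = 0.0438 m²/day.

0.0438 m²/day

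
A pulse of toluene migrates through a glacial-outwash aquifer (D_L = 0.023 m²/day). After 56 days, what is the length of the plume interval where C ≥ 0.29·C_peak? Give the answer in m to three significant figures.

The plume is Gaussian with σ = √(2Dt) = √(2 × 0.023 × 56) = 1.605 m.
C/C_peak = exp(−Δx²/(2σ²)) = 0.29 ⇒ Δx = σ·√(−2 ln 0.29) = 1.605 × 1.573 = 2.525 m.
Width = 2Δx = 5.05 m.

5.05 m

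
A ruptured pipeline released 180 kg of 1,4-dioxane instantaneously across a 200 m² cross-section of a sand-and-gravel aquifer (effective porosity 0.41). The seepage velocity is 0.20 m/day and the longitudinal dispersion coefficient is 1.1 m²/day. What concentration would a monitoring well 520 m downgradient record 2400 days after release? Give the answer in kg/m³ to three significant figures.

For an instantaneous plane source, C(x,t) = M/(n_e·A·√(4πDt)) · exp(−(x−vt)²/(4Dt)), with n_e·A the pore (flow) area.
Plume center vt = 0.20 × 2400 = 480 m, so the well at 520 m is 40 m downgradient of the peak.
√(4πDt) = 182.1 m, giving peak height M/(n_e·A·√(4πDt)) = 180/(0.41 × 200 × 182.1) = 0.01205 kg/m³.
(x−vt)²/(4Dt) = (40)²/(4 × 1.1 × 2400) = 0.1515; exp(−0.1515) = 0.8594.
C = 0.01205 × 0.8594 = 0.0104 kg/m³.

0.0104 kg/m³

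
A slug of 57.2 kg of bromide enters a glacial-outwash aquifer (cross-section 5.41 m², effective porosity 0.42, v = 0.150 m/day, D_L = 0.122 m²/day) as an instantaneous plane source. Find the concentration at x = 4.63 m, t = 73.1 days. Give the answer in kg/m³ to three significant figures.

0.772 kg/m³

For an instantaneous plane source, C(x,t) = M/(n_e·A·√(4πDt)) · exp(−(x−vt)²/(4Dt)), with n_e·A the pore (flow) area.
Plume center vt = 0.150 × 73.1 = 10.965 m, so the well at 4.63 m is 6.335 m upgradient of the peak.
√(4πDt) = 10.59 m, giving peak height M/(n_e·A·√(4πDt)) = 57.2/(0.42 × 5.41 × 10.59) = 2.377 kg/m³.
(x−vt)²/(4Dt) = (-6.335)²/(4 × 0.122 × 73.1) = 1.125; exp(−1.125) = 0.3247.
C = 2.377 × 0.3247 = 0.772 kg/m³.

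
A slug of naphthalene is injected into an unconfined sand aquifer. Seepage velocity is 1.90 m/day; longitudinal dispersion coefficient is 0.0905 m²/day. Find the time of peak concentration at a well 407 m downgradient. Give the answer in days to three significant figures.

214 days

For the 1D instantaneous-source solution, setting ∂C/∂t = 0 at fixed x gives v²t² + 2Dt − x² = 0, so t = (√(D² + v²x²) − D)/v².
√(D² + v²x²) = √(0.0905² + 1.90² × 407²) = 773.3; v² = 3.61.
t = (773.3 − 0.0905)/3.61 = 214 days (vs. the pure-advection estimate x/v = 214 d).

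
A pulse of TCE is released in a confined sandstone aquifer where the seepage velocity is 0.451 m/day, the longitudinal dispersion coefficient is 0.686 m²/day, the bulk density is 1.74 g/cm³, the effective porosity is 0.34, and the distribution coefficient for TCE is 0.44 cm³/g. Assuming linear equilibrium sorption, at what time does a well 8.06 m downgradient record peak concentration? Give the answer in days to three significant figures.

48.2 days

Retardation factor R = 1 + ρ_b·K_d/n = 1 + 1.74 × 0.44/0.34 = 3.252.
Sorption retards both mechanisms: v_R = v/R = 0.1387 m/day, D_R = D/R = 0.2109 m²/day.
Peak time from v_R²t² + 2D_R t − x² = 0: t = (√(D_R² + v_R²x²) − D_R)/v_R².
√(D_R² + v_R²x²) = √(0.2109² + 0.1387² × 8.06²) = 1.138; v_R² = 0.01924.
t = (1.138 − 0.2109)/0.01924 = 48.2 days.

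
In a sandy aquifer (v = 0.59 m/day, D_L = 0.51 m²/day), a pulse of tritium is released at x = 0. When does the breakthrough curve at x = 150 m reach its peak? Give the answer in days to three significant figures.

For the 1D instantaneous-source solution, setting ∂C/∂t = 0 at fixed x gives v²t² + 2Dt − x² = 0, so t = (√(D² + v²x²) − D)/v².
√(D² + v²x²) = √(0.51² + 0.59² × 150²) = 88.50; v² = 0.3481.
t = (88.50 − 0.51)/0.3481 = 253 days (vs. the pure-advection estimate x/v = 254 d).

253 days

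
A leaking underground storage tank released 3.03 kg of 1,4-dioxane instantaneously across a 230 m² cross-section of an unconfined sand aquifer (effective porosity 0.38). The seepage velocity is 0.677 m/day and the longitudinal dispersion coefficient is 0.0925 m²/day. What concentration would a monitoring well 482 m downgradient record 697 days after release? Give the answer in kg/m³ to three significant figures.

0.000818 kg/m³

For an instantaneous plane source, C(x,t) = M/(n_e·A·√(4πDt)) · exp(−(x−vt)²/(4Dt)), with n_e·A the pore (flow) area.
Plume center vt = 0.677 × 697 = 471.869 m, so the well at 482 m is 10.131 m downgradient of the peak.
√(4πDt) = 28.46 m, giving peak height M/(n_e·A·√(4πDt)) = 3.03/(0.38 × 230 × 28.46) = 0.001218 kg/m³.
(x−vt)²/(4Dt) = (10.131)²/(4 × 0.0925 × 697) = 0.3980; exp(−0.3980) = 0.6717.
C = 0.001218 × 0.6717 = 0.000818 kg/m³.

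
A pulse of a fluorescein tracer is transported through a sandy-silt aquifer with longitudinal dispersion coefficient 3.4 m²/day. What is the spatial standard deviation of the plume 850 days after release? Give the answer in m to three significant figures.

Dispersive spreading gives a Gaussian with σ² = 2Dt; advection only shifts the center.
σ = √(2 × 3.4 × 850) = 76.0 m.

76.0 m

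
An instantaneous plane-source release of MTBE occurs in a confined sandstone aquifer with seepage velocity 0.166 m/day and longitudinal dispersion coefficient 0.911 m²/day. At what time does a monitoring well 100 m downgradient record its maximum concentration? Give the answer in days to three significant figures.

For the 1D instantaneous-source solution, setting ∂C/∂t = 0 at fixed x gives v²t² + 2Dt − x² = 0, so t = (√(D² + v²x²) − D)/v².
√(D² + v²x²) = √(0.911² + 0.166² × 100²) = 16.62; v² = 0.027556.
t = (16.62 − 0.911)/0.027556 = 570 days (vs. the pure-advection estimate x/v = 602 d).

570 days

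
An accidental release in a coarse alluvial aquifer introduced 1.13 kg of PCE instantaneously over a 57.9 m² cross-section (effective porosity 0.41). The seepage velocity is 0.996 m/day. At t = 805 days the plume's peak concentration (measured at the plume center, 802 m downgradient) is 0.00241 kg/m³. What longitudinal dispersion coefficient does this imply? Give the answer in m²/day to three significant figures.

At the plume center C_max = M/(n_e·A·√(4πDt)), so D = M²/(4πt·(n_e·A·C_max)²).
n_e·A·C_max = 0.41 × 57.9 × 0.00241 = 0.05721 kg/m.
D = 1.13²/(4π × 805 × 0.05721²) = 0.0386 m²/day.

0.0386 m²/day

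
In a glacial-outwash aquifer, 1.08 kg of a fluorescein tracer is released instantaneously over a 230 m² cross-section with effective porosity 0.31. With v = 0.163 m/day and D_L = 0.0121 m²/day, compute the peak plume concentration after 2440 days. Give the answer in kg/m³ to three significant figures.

0.000786 kg/m³

The peak of an instantaneous 1D plume sits at x = vt; there the Gaussian factor is 1 and C_max = M/(n_e·A·√(4πDt)), where n_e·A is the pore area the mass is dissolved in.
√(4πDt) = √(4π × 0.0121 × 2440) = 19.26 m, so C_max = 1.08/(0.31 × 230 × 19.26) = 0.000786 kg/m³.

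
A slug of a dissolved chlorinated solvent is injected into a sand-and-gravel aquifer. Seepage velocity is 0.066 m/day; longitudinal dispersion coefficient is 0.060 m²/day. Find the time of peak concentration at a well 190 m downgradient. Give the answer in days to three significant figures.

For the 1D instantaneous-source solution, setting ∂C/∂t = 0 at fixed x gives v²t² + 2Dt − x² = 0, so t = (√(D² + v²x²) − D)/v².
√(D² + v²x²) = √(0.060² + 0.066² × 190²) = 12.54; v² = 0.004356.
t = (12.54 − 0.060)/0.004356 = 2870 days (vs. the pure-advection estimate x/v = 2880 d).

2870 days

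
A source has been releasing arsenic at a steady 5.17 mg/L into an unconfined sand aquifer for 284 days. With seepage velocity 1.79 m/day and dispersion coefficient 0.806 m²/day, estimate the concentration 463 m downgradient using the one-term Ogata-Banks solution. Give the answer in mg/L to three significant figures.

For a continuous step input, C/C₀ ≈ ½·erfc((x−vt)/(2√(Dt))).
vt = 1.79 × 284 = 508.36 m and 2√(Dt) = 2√(0.806 × 284) = 30.26 m.
Argument (x−vt)/(2√(Dt)) = (463 − 508.36)/30.26 = -1.499; ½·erfc(-1.499) = 0.9830.
C = 5.17 × 0.9830 = 5.08 mg/L.

5.08 mg/L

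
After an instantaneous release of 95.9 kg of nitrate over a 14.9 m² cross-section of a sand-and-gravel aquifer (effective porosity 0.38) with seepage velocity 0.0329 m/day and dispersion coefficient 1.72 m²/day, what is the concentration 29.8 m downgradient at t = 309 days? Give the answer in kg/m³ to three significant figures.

For an instantaneous plane source, C(x,t) = M/(n_e·A·√(4πDt)) · exp(−(x−vt)²/(4Dt)), with n_e·A the pore (flow) area.
Plume center vt = 0.0329 × 309 = 10.1661 m, so the well at 29.8 m is 19.6339 m downgradient of the peak.
√(4πDt) = 81.72 m, giving peak height M/(n_e·A·√(4πDt)) = 95.9/(0.38 × 14.9 × 81.72) = 0.2073 kg/m³.
(x−vt)²/(4Dt) = (19.6339)²/(4 × 1.72 × 309) = 0.1813; exp(−0.1813) = 0.8342.
C = 0.2073 × 0.8342 = 0.173 kg/m³.

0.173 kg/m³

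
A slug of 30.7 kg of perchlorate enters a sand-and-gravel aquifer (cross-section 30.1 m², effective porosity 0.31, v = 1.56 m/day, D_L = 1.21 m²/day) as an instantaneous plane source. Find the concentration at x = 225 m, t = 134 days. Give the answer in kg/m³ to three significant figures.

0.0492 kg/m³

For an instantaneous plane source, C(x,t) = M/(n_e·A·√(4πDt)) · exp(−(x−vt)²/(4Dt)), with n_e·A the pore (flow) area.
Plume center vt = 1.56 × 134 = 209.04 m, so the well at 225 m is 15.96 m downgradient of the peak.
√(4πDt) = 45.14 m, giving peak height M/(n_e·A·√(4πDt)) = 30.7/(0.31 × 30.1 × 45.14) = 0.07289 kg/m³.
(x−vt)²/(4Dt) = (15.96)²/(4 × 1.21 × 134) = 0.3927; exp(−0.3927) = 0.6752.
C = 0.07289 × 0.6752 = 0.0492 kg/m³.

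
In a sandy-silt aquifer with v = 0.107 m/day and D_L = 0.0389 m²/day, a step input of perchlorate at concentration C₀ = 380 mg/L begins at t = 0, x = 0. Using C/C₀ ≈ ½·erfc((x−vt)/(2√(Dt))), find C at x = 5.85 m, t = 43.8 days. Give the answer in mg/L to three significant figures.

For a continuous step input, C/C₀ ≈ ½·erfc((x−vt)/(2√(Dt))).
vt = 0.107 × 43.8 = 4.6866 m and 2√(Dt) = 2√(0.0389 × 43.8) = 2.611 m.
Argument (x−vt)/(2√(Dt)) = (5.85 − 4.6866)/2.611 = 0.4456; ½·erfc(0.4456) = 0.2643.
C = 380 × 0.2643 = 100 mg/L.

100 mg/L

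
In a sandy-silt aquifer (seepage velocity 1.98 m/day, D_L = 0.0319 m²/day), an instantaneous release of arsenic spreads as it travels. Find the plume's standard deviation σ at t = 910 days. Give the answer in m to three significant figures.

Dispersive spreading gives a Gaussian with σ² = 2Dt; advection only shifts the center.
σ = √(2 × 0.0319 × 910) = 7.62 m.

7.62 m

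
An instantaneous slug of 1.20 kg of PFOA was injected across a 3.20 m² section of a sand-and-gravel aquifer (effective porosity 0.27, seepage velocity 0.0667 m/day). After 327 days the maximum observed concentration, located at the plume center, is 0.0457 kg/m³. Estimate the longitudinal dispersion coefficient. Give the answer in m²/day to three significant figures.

0.225 m²/day

At the plume center C_max = M/(n_e·A·√(4πDt)), so D = M²/(4πt·(n_e·A·C_max)²).
n_e·A·C_max = 0.27 × 3.20 × 0.0457 = 0.03948 kg/m.
D = 1.20²/(4π × 327 × 0.03948²) = 0.225 m²/day.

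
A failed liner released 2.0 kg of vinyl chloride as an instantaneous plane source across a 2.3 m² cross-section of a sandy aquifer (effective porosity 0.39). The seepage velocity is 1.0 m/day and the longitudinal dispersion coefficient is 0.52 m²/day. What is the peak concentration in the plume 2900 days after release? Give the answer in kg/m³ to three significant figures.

The peak of an instantaneous 1D plume sits at x = vt; there the Gaussian factor is 1 and C_max = M/(n_e·A·√(4πDt)), where n_e·A is the pore area the mass is dissolved in.
√(4πDt) = √(4π × 0.52 × 2900) = 137.7 m, so C_max = 2.0/(0.39 × 2.3 × 137.7) = 0.0162 kg/m³.

0.0162 kg/m³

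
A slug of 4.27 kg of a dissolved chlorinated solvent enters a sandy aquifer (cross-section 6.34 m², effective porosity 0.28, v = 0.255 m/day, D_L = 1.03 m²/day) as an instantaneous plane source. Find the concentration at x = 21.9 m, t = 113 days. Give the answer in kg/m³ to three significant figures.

For an instantaneous plane source, C(x,t) = M/(n_e·A·√(4πDt)) · exp(−(x−vt)²/(4Dt)), with n_e·A the pore (flow) area.
Plume center vt = 0.255 × 113 = 28.815 m, so the well at 21.9 m is 6.915 m upgradient of the peak.
√(4πDt) = 38.24 m, giving peak height M/(n_e·A·√(4πDt)) = 4.27/(0.28 × 6.34 × 38.24) = 0.06290 kg/m³.
(x−vt)²/(4Dt) = (-6.915)²/(4 × 1.03 × 113) = 0.1027; exp(−0.1027) = 0.9024.
C = 0.06290 × 0.9024 = 0.0568 kg/m³.

0.0568 kg/m³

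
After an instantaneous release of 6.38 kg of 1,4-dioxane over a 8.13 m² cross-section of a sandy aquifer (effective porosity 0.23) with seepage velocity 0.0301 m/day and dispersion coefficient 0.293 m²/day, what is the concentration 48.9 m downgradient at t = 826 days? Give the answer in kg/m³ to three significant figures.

0.0341 kg/m³

For an instantaneous plane source, C(x,t) = M/(n_e·A·√(4πDt)) · exp(−(x−vt)²/(4Dt)), with n_e·A the pore (flow) area.
Plume center vt = 0.0301 × 826 = 24.8626 m, so the well at 48.9 m is 24.0374 m downgradient of the peak.
√(4πDt) = 55.15 m, giving peak height M/(n_e·A·√(4πDt)) = 6.38/(0.23 × 8.13 × 55.15) = 0.06187 kg/m³.
(x−vt)²/(4Dt) = (24.0374)²/(4 × 0.293 × 826) = 0.5969; exp(−0.5969) = 0.5505.
C = 0.06187 × 0.5505 = 0.0341 kg/m³.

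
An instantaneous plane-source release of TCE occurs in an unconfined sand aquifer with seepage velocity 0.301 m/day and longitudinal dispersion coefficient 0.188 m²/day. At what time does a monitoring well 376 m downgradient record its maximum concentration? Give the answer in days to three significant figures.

1250 days

For the 1D instantaneous-source solution, setting ∂C/∂t = 0 at fixed x gives v²t² + 2Dt − x² = 0, so t = (√(D² + v²x²) − D)/v².
√(D² + v²x²) = √(0.188² + 0.301² × 376²) = 113.2; v² = 0.090601.
t = (113.2 − 0.188)/0.090601 = 1250 days (vs. the pure-advection estimate x/v = 1250 d).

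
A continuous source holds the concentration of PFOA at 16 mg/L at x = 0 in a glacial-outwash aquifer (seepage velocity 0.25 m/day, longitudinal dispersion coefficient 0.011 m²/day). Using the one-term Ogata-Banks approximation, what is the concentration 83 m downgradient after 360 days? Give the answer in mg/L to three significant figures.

For a continuous step input, C/C₀ ≈ ½·erfc((x−vt)/(2√(Dt))).
vt = 0.25 × 360 = 90 m and 2√(Dt) = 2√(0.011 × 360) = 3.980 m.
Argument (x−vt)/(2√(Dt)) = (83 − 90)/3.980 = -1.759; ½·erfc(-1.759) = 0.9936.
C = 16 × 0.9936 = 15.9 mg/L.

15.9 mg/L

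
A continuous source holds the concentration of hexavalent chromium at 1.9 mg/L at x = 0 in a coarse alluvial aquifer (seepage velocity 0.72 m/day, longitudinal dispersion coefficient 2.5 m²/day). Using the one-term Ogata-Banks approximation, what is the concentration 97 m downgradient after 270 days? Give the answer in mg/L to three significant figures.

1.89 mg/L

For a continuous step input, C/C₀ ≈ ½·erfc((x−vt)/(2√(Dt))).
vt = 0.72 × 270 = 194.4 m and 2√(Dt) = 2√(2.5 × 270) = 51.96 m.
Argument (x−vt)/(2√(Dt)) = (97 − 194.4)/51.96 = -1.875; ½·erfc(-1.875) = 0.9960.
C = 1.9 × 0.9960 = 1.89 mg/L.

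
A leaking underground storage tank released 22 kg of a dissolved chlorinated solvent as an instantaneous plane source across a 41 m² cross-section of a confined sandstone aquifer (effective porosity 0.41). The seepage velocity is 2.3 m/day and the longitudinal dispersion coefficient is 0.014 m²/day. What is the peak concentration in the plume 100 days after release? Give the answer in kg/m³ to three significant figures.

0.312 kg/m³

The peak of an instantaneous 1D plume sits at x = vt; there the Gaussian factor is 1 and C_max = M/(n_e·A·√(4πDt)), where n_e·A is the pore area the mass is dissolved in.
√(4πDt) = √(4π × 0.014 × 100) = 4.194 m, so C_max = 22/(0.41 × 41 × 4.194) = 0.312 kg/m³.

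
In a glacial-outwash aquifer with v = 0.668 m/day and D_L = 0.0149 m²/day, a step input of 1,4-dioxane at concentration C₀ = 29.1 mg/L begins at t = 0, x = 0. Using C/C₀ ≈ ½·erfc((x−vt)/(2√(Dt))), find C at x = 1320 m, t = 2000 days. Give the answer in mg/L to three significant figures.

28.5 mg/L

For a continuous step input, C/C₀ ≈ ½·erfc((x−vt)/(2√(Dt))).
vt = 0.668 × 2000 = 1336 m and 2√(Dt) = 2√(0.0149 × 2000) = 10.92 m.
Argument (x−vt)/(2√(Dt)) = (1320 − 1336)/10.92 = -1.465; ½·erfc(-1.465) = 0.9809.
C = 29.1 × 0.9809 = 28.5 mg/L.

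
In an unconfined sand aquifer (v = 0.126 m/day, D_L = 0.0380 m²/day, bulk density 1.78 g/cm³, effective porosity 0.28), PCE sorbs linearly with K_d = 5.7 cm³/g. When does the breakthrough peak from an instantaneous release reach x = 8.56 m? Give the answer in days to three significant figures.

2440 days

Retardation factor R = 1 + ρ_b·K_d/n = 1 + 1.78 × 5.7/0.28 = 37.24.
Sorption retards both mechanisms: v_R = v/R = 0.003383 m/day, D_R = D/R = 0.001020 m²/day.
Peak time from v_R²t² + 2D_R t − x² = 0: t = (√(D_R² + v_R²x²) − D_R)/v_R².
√(D_R² + v_R²x²) = √(0.001020² + 0.003383² × 8.56²) = 0.02898; v_R² = 1.144e-05.
t = (0.02898 − 0.001020)/1.144e-05 = 2440 days.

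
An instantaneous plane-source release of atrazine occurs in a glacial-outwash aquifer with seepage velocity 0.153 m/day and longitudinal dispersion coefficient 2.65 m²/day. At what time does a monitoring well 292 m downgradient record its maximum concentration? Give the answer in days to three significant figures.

1800 days

For the 1D instantaneous-source solution, setting ∂C/∂t = 0 at fixed x gives v²t² + 2Dt − x² = 0, so t = (√(D² + v²x²) − D)/v².
√(D² + v²x²) = √(2.65² + 0.153² × 292²) = 44.75; v² = 0.023409.
t = (44.75 − 2.65)/0.023409 = 1800 days (vs. the pure-advection estimate x/v = 1910 d).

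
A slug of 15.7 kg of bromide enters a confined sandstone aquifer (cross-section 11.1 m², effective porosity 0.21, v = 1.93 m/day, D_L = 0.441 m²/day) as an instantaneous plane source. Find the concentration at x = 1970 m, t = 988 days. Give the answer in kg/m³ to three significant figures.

0.00923 kg/m³

For an instantaneous plane source, C(x,t) = M/(n_e·A·√(4πDt)) · exp(−(x−vt)²/(4Dt)), with n_e·A the pore (flow) area.
Plume center vt = 1.93 × 988 = 1906.84 m, so the well at 1970 m is 63.16 m downgradient of the peak.
√(4πDt) = 74.00 m, giving peak height M/(n_e·A·√(4πDt)) = 15.7/(0.21 × 11.1 × 74.00) = 0.09102 kg/m³.
(x−vt)²/(4Dt) = (63.16)²/(4 × 0.441 × 988) = 2.289; exp(−2.289) = 0.1014.
C = 0.09102 × 0.1014 = 0.00923 kg/m³.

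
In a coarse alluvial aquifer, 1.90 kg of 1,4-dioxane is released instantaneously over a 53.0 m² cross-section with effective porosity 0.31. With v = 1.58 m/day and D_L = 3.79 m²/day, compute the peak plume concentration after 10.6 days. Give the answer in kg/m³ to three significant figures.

The peak of an instantaneous 1D plume sits at x = vt; there the Gaussian factor is 1 and C_max = M/(n_e·A·√(4πDt)), where n_e·A is the pore area the mass is dissolved in.
√(4πDt) = √(4π × 3.79 × 10.6) = 22.47 m, so C_max = 1.90/(0.31 × 53.0 × 22.47) = 0.00515 kg/m³.

0.00515 kg/m³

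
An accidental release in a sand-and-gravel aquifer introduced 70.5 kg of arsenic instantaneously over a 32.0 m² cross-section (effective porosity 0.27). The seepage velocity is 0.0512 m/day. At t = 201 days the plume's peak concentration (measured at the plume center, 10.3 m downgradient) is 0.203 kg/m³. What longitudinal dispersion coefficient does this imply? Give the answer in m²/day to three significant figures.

0.640 m²/day

At the plume center C_max = M/(n_e·A·√(4πDt)), so D = M²/(4πt·(n_e·A·C_max)²).
n_e·A·C_max = 0.27 × 32.0 × 0.203 = 1.754 kg/m.
D = 70.5²/(4π × 201 × 1.754²) = 0.640 m²/day.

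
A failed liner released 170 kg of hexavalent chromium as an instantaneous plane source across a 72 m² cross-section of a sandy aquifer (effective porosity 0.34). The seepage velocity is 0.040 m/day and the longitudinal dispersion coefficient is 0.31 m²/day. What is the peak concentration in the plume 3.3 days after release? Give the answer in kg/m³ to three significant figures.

1.94 kg/m³

The peak of an instantaneous 1D plume sits at x = vt; there the Gaussian factor is 1 and C_max = M/(n_e·A·√(4πDt)), where n_e·A is the pore area the mass is dissolved in.
√(4πDt) = √(4π × 0.31 × 3.3) = 3.585 m, so C_max = 170/(0.34 × 72 × 3.585) = 1.94 kg/m³.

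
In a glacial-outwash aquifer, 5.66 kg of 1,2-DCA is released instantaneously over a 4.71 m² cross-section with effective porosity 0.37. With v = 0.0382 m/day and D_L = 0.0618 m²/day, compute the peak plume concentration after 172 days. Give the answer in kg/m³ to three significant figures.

0.281 kg/m³

The peak of an instantaneous 1D plume sits at x = vt; there the Gaussian factor is 1 and C_max = M/(n_e·A·√(4πDt)), where n_e·A is the pore area the mass is dissolved in.
√(4πDt) = √(4π × 0.0618 × 172) = 11.56 m, so C_max = 5.66/(0.37 × 4.71 × 11.56) = 0.281 kg/m³.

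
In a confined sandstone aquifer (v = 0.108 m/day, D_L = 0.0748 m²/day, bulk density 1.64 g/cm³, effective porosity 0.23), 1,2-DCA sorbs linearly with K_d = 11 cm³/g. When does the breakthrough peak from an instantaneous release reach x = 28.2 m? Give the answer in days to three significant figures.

Retardation factor R = 1 + ρ_b·K_d/n = 1 + 1.64 × 11/0.23 = 79.43.
Sorption retards both mechanisms: v_R = v/R = 0.001360 m/day, D_R = D/R = 0.0009417 m²/day.
Peak time from v_R²t² + 2D_R t − x² = 0: t = (√(D_R² + v_R²x²) − D_R)/v_R².
√(D_R² + v_R²x²) = √(0.0009417² + 0.001360² × 28.2²) = 0.03836; v_R² = 1.850e-06.
t = (0.03836 − 0.0009417)/1.850e-06 = 20200 days.

20200 days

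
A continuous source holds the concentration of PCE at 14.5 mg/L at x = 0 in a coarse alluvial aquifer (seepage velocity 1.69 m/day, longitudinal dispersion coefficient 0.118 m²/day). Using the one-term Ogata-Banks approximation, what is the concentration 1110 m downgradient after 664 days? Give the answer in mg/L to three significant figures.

For a continuous step input, C/C₀ ≈ ½·erfc((x−vt)/(2√(Dt))).
vt = 1.69 × 664 = 1122.16 m and 2√(Dt) = 2√(0.118 × 664) = 17.70 m.
Argument (x−vt)/(2√(Dt)) = (1110 − 1122.16)/17.70 = -0.6870; ½·erfc(-0.6870) = 0.8344.
C = 14.5 × 0.8344 = 12.1 mg/L.

12.1 mg/L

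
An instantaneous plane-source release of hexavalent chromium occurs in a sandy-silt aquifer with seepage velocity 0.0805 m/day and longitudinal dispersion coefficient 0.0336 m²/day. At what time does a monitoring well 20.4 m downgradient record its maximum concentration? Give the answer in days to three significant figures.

For the 1D instantaneous-source solution, setting ∂C/∂t = 0 at fixed x gives v²t² + 2Dt − x² = 0, so t = (√(D² + v²x²) − D)/v².
√(D² + v²x²) = √(0.0336² + 0.0805² × 20.4²) = 1.643; v² = 0.00648025.
t = (1.643 − 0.0336)/0.00648025 = 248 days (vs. the pure-advection estimate x/v = 253 d).

248 days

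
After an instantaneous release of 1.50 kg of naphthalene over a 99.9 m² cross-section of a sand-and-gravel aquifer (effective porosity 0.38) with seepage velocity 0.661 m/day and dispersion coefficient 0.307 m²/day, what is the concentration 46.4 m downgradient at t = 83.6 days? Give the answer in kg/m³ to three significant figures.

0.00102 kg/m³

For an instantaneous plane source, C(x,t) = M/(n_e·A·√(4πDt)) · exp(−(x−vt)²/(4Dt)), with n_e·A the pore (flow) area.
Plume center vt = 0.661 × 83.6 = 55.2596 m, so the well at 46.4 m is 8.8596 m upgradient of the peak.
√(4πDt) = 17.96 m, giving peak height M/(n_e·A·√(4πDt)) = 1.50/(0.38 × 99.9 × 17.96) = 0.002200 kg/m³.
(x−vt)²/(4Dt) = (-8.8596)²/(4 × 0.307 × 83.6) = 0.7646; exp(−0.7646) = 0.4655.
C = 0.002200 × 0.4655 = 0.00102 kg/m³.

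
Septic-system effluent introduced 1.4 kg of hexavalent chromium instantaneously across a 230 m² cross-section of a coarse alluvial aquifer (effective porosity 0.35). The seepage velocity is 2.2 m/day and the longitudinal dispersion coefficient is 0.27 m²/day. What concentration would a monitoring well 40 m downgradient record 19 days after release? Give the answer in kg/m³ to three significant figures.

0.00185 kg/m³

For an instantaneous plane source, C(x,t) = M/(n_e·A·√(4πDt)) · exp(−(x−vt)²/(4Dt)), with n_e·A the pore (flow) area.
Plume center vt = 2.2 × 19 = 41.8 m, so the well at 40 m is 1.8 m upgradient of the peak.
√(4πDt) = 8.029 m, giving peak height M/(n_e·A·√(4πDt)) = 1.4/(0.35 × 230 × 8.029) = 0.002166 kg/m³.
(x−vt)²/(4Dt) = (-1.8)²/(4 × 0.27 × 19) = 0.1579; exp(−0.1579) = 0.8539.
C = 0.002166 × 0.8539 = 0.00185 kg/m³.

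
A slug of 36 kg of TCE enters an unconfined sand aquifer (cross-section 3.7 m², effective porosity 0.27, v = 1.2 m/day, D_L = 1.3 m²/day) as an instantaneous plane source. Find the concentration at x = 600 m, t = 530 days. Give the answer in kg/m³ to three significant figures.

For an instantaneous plane source, C(x,t) = M/(n_e·A·√(4πDt)) · exp(−(x−vt)²/(4Dt)), with n_e·A the pore (flow) area.
Plume center vt = 1.2 × 530 = 636 m, so the well at 600 m is 36 m upgradient of the peak.
√(4πDt) = 93.05 m, giving peak height M/(n_e·A·√(4πDt)) = 36/(0.27 × 3.7 × 93.05) = 0.3873 kg/m³.
(x−vt)²/(4Dt) = (-36)²/(4 × 1.3 × 530) = 0.4702; exp(−0.4702) = 0.6249.
C = 0.3873 × 0.6249 = 0.242 kg/m³.

0.242 kg/m³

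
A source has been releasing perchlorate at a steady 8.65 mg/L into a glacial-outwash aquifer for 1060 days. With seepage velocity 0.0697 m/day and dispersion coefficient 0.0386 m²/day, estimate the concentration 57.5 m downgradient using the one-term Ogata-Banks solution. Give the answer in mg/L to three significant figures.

8.35 mg/L

For a continuous step input, C/C₀ ≈ ½·erfc((x−vt)/(2√(Dt))).
vt = 0.0697 × 1060 = 73.882 m and 2√(Dt) = 2√(0.0386 × 1060) = 12.79 m.
Argument (x−vt)/(2√(Dt)) = (57.5 − 73.882)/12.79 = -1.281; ½·erfc(-1.281) = 0.9650.
C = 8.65 × 0.9650 = 8.35 mg/L.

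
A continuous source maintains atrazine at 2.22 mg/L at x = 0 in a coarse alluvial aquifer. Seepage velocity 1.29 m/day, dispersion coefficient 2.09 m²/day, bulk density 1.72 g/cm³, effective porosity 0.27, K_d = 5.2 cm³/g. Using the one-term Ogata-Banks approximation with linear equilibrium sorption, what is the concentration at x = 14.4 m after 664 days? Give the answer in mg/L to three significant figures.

Retardation factor R = 1 + ρ_b·K_d/n = 1 + 1.72 × 5.2/0.27 = 34.13.
Sorption retards both mechanisms: v_R = v/R = 0.03780 m/day, D_R = D/R = 0.06124 m²/day.
v_R·t = 0.03780 × 664 = 25.0992 m; 2√(D_R t) = 12.75 m; argument = (14.4 − 25.0992)/12.75 = -0.8392.
C = C₀ × ½·erfc(-0.8392) = 2.22 × 0.8823 = 1.96 mg/L.

1.96 mg/L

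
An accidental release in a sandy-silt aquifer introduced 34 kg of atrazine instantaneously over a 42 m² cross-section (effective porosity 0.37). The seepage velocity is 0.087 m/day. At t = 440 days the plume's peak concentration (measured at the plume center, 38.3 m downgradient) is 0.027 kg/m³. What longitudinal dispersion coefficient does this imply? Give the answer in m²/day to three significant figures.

At the plume center C_max = M/(n_e·A·√(4πDt)), so D = M²/(4πt·(n_e·A·C_max)²).
n_e·A·C_max = 0.37 × 42 × 0.027 = 0.4196 kg/m.
D = 34²/(4π × 440 × 0.4196²) = 1.19 m²/day.

1.19 m²/day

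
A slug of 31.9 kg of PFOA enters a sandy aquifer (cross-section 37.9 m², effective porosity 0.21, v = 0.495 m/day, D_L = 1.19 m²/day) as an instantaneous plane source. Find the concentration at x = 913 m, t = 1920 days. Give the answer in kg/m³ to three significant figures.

0.0203 kg/m³

For an instantaneous plane source, C(x,t) = M/(n_e·A·√(4πDt)) · exp(−(x−vt)²/(4Dt)), with n_e·A the pore (flow) area.
Plume center vt = 0.495 × 1920 = 950.4 m, so the well at 913 m is 37.4 m upgradient of the peak.
√(4πDt) = 169.4 m, giving peak height M/(n_e·A·√(4πDt)) = 31.9/(0.21 × 37.9 × 169.4) = 0.02366 kg/m³.
(x−vt)²/(4Dt) = (-37.4)²/(4 × 1.19 × 1920) = 0.1531; exp(−0.1531) = 0.8580.
C = 0.02366 × 0.8580 = 0.0203 kg/m³.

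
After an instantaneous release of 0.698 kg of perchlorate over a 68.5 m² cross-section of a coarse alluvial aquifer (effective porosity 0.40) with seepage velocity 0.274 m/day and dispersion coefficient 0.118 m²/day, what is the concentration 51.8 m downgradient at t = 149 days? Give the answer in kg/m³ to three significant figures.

0.000309 kg/m³

For an instantaneous plane source, C(x,t) = M/(n_e·A·√(4πDt)) · exp(−(x−vt)²/(4Dt)), with n_e·A the pore (flow) area.
Plume center vt = 0.274 × 149 = 40.826 m, so the well at 51.8 m is 10.974 m downgradient of the peak.
√(4πDt) = 14.86 m, giving peak height M/(n_e·A·√(4πDt)) = 0.698/(0.40 × 68.5 × 14.86) = 0.001714 kg/m³.
(x−vt)²/(4Dt) = (10.974)²/(4 × 0.118 × 149) = 1.712; exp(−1.712) = 0.1805.
C = 0.001714 × 0.1805 = 0.000309 kg/m³.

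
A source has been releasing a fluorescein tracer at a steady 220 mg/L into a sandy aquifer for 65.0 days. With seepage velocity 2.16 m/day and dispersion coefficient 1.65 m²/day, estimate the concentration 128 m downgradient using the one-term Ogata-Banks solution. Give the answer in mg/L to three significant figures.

For a continuous step input, C/C₀ ≈ ½·erfc((x−vt)/(2√(Dt))).
vt = 2.16 × 65.0 = 140.4 m and 2√(Dt) = 2√(1.65 × 65.0) = 20.71 m.
Argument (x−vt)/(2√(Dt)) = (128 − 140.4)/20.71 = -0.5987; ½·erfc(-0.5987) = 0.8014.
C = 220 × 0.8014 = 176 mg/L.

176 mg/L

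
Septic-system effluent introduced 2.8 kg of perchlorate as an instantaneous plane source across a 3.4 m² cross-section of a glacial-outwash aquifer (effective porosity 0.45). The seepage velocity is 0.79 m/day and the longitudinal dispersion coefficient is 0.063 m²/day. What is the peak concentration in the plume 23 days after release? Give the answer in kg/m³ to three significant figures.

The peak of an instantaneous 1D plume sits at x = vt; there the Gaussian factor is 1 and C_max = M/(n_e·A·√(4πDt)), where n_e·A is the pore area the mass is dissolved in.
√(4πDt) = √(4π × 0.063 × 23) = 4.267 m, so C_max = 2.8/(0.45 × 3.4 × 4.267) = 0.429 kg/m³.

0.429 kg/m³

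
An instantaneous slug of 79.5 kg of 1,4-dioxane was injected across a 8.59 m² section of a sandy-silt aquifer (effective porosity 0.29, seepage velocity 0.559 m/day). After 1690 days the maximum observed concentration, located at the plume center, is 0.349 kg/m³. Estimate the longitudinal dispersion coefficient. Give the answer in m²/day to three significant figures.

At the plume center C_max = M/(n_e·A·√(4πDt)), so D = M²/(4πt·(n_e·A·C_max)²).
n_e·A·C_max = 0.29 × 8.59 × 0.349 = 0.8694 kg/m.
D = 79.5²/(4π × 1690 × 0.8694²) = 0.394 m²/day.

0.394 m²/day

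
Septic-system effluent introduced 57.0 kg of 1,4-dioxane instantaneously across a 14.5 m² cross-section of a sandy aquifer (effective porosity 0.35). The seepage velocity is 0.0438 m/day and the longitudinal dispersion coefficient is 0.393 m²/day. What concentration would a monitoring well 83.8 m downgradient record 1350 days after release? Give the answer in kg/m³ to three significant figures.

For an instantaneous plane source, C(x,t) = M/(n_e·A·√(4πDt)) · exp(−(x−vt)²/(4Dt)), with n_e·A the pore (flow) area.
Plume center vt = 0.0438 × 1350 = 59.13 m, so the well at 83.8 m is 24.67 m downgradient of the peak.
√(4πDt) = 81.65 m, giving peak height M/(n_e·A·√(4πDt)) = 57.0/(0.35 × 14.5 × 81.65) = 0.1376 kg/m³.
(x−vt)²/(4Dt) = (24.67)²/(4 × 0.393 × 1350) = 0.2868; exp(−0.2868) = 0.7507.
C = 0.1376 × 0.7507 = 0.103 kg/m³.

0.103 kg/m³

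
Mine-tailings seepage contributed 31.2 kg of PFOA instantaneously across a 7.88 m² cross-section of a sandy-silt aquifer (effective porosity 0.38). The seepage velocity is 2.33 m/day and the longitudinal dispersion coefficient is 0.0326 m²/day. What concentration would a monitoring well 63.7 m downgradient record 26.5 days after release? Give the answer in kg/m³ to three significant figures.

For an instantaneous plane source, C(x,t) = M/(n_e·A·√(4πDt)) · exp(−(x−vt)²/(4Dt)), with n_e·A the pore (flow) area.
Plume center vt = 2.33 × 26.5 = 61.745 m, so the well at 63.7 m is 1.955 m downgradient of the peak.
√(4πDt) = 3.295 m, giving peak height M/(n_e·A·√(4πDt)) = 31.2/(0.38 × 7.88 × 3.295) = 3.162 kg/m³.
(x−vt)²/(4Dt) = (1.955)²/(4 × 0.0326 × 26.5) = 1.106; exp(−1.106) = 0.3309.
C = 3.162 × 0.3309 = 1.05 kg/m³.

1.05 kg/m³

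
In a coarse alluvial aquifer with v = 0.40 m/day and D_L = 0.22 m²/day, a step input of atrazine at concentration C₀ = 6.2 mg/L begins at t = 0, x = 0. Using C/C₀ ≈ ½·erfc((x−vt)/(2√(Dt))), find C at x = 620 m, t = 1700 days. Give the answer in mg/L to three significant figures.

6.11 mg/L

For a continuous step input, C/C₀ ≈ ½·erfc((x−vt)/(2√(Dt))).
vt = 0.40 × 1700 = 680 m and 2√(Dt) = 2√(0.22 × 1700) = 38.68 m.
Argument (x−vt)/(2√(Dt)) = (620 − 680)/38.68 = -1.551; ½·erfc(-1.551) = 0.9859.
C = 6.2 × 0.9859 = 6.11 mg/L.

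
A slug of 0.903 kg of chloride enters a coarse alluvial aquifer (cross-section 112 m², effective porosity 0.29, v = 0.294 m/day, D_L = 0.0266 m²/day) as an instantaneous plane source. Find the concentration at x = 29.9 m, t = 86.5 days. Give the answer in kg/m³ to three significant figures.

0.000590 kg/m³

For an instantaneous plane source, C(x,t) = M/(n_e·A·√(4πDt)) · exp(−(x−vt)²/(4Dt)), with n_e·A the pore (flow) area.
Plume center vt = 0.294 × 86.5 = 25.431 m, so the well at 29.9 m is 4.469 m downgradient of the peak.
√(4πDt) = 5.377 m, giving peak height M/(n_e·A·√(4πDt)) = 0.903/(0.29 × 112 × 5.377) = 0.005170 kg/m³.
(x−vt)²/(4Dt) = (4.469)²/(4 × 0.0266 × 86.5) = 2.170; exp(−2.170) = 0.1142.
C = 0.005170 × 0.1142 = 0.000590 kg/m³.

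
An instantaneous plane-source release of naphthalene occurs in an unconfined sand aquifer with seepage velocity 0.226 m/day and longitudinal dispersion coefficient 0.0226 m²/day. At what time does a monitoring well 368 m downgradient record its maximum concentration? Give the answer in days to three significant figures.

1630 days

For the 1D instantaneous-source solution, setting ∂C/∂t = 0 at fixed x gives v²t² + 2Dt − x² = 0, so t = (√(D² + v²x²) − D)/v².
√(D² + v²x²) = √(0.0226² + 0.226² × 368²) = 83.17; v² = 0.051076.
t = (83.17 − 0.0226)/0.051076 = 1630 days (vs. the pure-advection estimate x/v = 1630 d).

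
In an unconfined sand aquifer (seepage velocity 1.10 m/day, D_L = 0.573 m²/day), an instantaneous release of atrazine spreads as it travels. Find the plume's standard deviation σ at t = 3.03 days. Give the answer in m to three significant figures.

Dispersive spreading gives a Gaussian with σ² = 2Dt; advection only shifts the center.
σ = √(2 × 0.573 × 3.03) = 1.86 m.

1.86 m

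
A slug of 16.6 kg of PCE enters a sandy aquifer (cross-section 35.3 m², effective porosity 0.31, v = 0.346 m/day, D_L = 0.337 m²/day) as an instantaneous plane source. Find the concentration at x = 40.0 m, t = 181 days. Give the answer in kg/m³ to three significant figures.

For an instantaneous plane source, C(x,t) = M/(n_e·A·√(4πDt)) · exp(−(x−vt)²/(4Dt)), with n_e·A the pore (flow) area.
Plume center vt = 0.346 × 181 = 62.626 m, so the well at 40.0 m is 22.626 m upgradient of the peak.
√(4πDt) = 27.69 m, giving peak height M/(n_e·A·√(4πDt)) = 16.6/(0.31 × 35.3 × 27.69) = 0.05478 kg/m³.
(x−vt)²/(4Dt) = (-22.626)²/(4 × 0.337 × 181) = 2.098; exp(−2.098) = 0.1227.
C = 0.05478 × 0.1227 = 0.00672 kg/m³.

0.00672 kg/m³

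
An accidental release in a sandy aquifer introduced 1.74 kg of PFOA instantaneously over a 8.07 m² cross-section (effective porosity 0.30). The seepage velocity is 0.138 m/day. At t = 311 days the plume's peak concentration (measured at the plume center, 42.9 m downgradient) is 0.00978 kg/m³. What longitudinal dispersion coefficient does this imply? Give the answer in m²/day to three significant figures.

At the plume center C_max = M/(n_e·A·√(4πDt)), so D = M²/(4πt·(n_e·A·C_max)²).
n_e·A·C_max = 0.30 × 8.07 × 0.00978 = 0.02368 kg/m.
D = 1.74²/(4π × 311 × 0.02368²) = 1.38 m²/day.

1.38 m²/day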